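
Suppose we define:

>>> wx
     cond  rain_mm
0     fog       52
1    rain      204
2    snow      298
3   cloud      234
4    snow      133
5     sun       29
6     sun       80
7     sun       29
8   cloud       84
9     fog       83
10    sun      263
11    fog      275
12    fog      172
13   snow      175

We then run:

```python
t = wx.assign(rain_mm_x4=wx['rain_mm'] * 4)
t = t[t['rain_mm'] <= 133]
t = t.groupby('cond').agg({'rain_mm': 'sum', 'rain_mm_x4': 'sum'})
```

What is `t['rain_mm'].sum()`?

490

add column rain_mm_x4 = wx['rain_mm'] * 4:
     cond  rain_mm  rain_mm_x4
0     fog       52         208
1    rain      204         816
2    snow      298        1192
3   cloud      234         936
4    snow      133         532
5     sun       29         116
6     sun       80         320
7     sun       29         116
8   cloud       84         336
9     fog       83         332
10    sun      263        1052
11    fog      275        1100
12    fog      172         688
13   snow      175         700
filter rows where rain_mm <= 133:
    cond  rain_mm  rain_mm_x4
0    fog       52         208
4   snow      133         532
5    sun       29         116
6    sun       80         320
7    sun       29         116
8  cloud       84         336
9    fog       83         332
group by cond: sum(rain_mm), sum(rain_mm_x4):
       rain_mm  rain_mm_x4
cond                      
cloud       84         336
fog        135         540
snow       133         532
sun        138         552
Taking the sum of column 'rain_mm' gives 490.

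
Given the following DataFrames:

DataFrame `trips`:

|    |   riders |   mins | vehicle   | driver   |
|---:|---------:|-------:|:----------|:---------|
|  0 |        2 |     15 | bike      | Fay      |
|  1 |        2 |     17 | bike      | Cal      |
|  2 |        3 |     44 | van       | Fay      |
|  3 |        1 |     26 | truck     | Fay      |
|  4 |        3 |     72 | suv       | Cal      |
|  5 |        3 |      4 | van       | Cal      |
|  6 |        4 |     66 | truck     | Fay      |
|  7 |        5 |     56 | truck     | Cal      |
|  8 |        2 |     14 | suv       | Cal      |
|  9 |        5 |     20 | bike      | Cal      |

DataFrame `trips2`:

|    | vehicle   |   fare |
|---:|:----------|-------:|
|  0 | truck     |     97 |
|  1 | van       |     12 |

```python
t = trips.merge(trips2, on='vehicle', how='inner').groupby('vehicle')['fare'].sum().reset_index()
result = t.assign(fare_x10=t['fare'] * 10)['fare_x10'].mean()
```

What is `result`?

merge on 'vehicle' (how='inner') → 5 rows:
   riders  mins vehicle driver  fare
0       3    44     van    Fay    12
1       1    26   truck    Fay    97
2       3     4     van    Cal    12
3       4    66   truck    Fay    97
4       5    56   truck    Cal    97
group by vehicle, sum of fare:
vehicle
truck    291
van       24
Name: fare, dtype: int64
reset_index():
  vehicle  fare
0   truck   291
1     van    24
add column fare_x10 = t['fare'] * 10:
  vehicle  fare  fare_x10
0   truck   291      2910
1     van    24       240

1575.0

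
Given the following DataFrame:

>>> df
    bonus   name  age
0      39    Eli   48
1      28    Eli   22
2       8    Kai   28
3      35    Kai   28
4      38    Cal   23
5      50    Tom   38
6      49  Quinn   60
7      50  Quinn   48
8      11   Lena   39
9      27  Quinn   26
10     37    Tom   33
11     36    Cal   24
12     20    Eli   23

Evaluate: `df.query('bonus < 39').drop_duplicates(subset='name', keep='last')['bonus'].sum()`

166

filter rows where bonus < 39:
    bonus   name  age
1      28    Eli   22
2       8    Kai   28
3      35    Kai   28
4      38    Cal   23
8      11   Lena   39
9      27  Quinn   26
10     37    Tom   33
11     36    Cal   24
12     20    Eli   23
drop duplicate name (keep=last):
    bonus   name  age
3      35    Kai   28
8      11   Lena   39
9      27  Quinn   26
10     37    Tom   33
11     36    Cal   24
12     20    Eli   23
Reading off the sum of column 'bonus', we get 166.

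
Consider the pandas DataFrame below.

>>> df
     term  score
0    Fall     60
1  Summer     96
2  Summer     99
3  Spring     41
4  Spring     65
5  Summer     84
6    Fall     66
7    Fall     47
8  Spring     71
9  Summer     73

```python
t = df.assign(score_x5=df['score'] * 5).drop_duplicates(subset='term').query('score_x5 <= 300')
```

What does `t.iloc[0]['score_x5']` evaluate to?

add column score_x5 = df['score'] * 5:
     term  score  score_x5
0    Fall     60       300
1  Summer     96       480
2  Summer     99       495
3  Spring     41       205
4  Spring     65       325
5  Summer     84       420
6    Fall     66       330
7    Fall     47       235
8  Spring     71       355
9  Summer     73       365
drop duplicate term (keep=first):
     term  score  score_x5
0    Fall     60       300
1  Summer     96       480
3  Spring     41       205
filter rows where score_x5 <= 300:
     term  score  score_x5
0    Fall     60       300
3  Spring     41       205
Finally, value at position 0, column 'score_x5' = 300.

300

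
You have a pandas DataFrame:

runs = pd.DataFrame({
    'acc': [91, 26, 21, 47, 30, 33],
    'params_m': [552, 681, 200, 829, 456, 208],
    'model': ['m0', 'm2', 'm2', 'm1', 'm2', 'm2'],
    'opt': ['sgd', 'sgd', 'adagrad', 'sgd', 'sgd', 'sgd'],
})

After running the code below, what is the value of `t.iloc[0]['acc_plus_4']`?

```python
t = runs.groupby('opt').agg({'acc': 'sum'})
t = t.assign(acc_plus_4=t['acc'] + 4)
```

25

group by opt, sum of acc:
         acc
opt         
adagrad   21
sgd      227
add column acc_plus_4 = t['acc'] + 4:
         acc  acc_plus_4
opt                     
adagrad   21          25
sgd      227         231
So iloc[0]['acc_plus_4'] = 25.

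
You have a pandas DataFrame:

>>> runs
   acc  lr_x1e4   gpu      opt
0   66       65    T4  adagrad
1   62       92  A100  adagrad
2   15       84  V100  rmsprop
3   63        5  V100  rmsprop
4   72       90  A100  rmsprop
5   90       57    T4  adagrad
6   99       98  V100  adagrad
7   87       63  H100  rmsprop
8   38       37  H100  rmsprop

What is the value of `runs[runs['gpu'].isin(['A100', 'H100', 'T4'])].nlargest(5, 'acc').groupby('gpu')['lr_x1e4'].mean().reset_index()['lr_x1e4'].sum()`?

filter rows where gpu in ['A100', 'H100', 'T4']:
   acc  lr_x1e4   gpu      opt
0   66       65    T4  adagrad
1   62       92  A100  adagrad
4   72       90  A100  rmsprop
5   90       57    T4  adagrad
7   87       63  H100  rmsprop
8   38       37  H100  rmsprop
take 5 rows with largest acc:
   acc  lr_x1e4   gpu      opt
5   90       57    T4  adagrad
7   87       63  H100  rmsprop
4   72       90  A100  rmsprop
0   66       65    T4  adagrad
1   62       92  A100  adagrad
group by gpu, mean of lr_x1e4:
gpu
A100    91.0
H100    63.0
T4      61.0
Name: lr_x1e4, dtype: float64
reset_index():
    gpu  lr_x1e4
0  A100     91.0
1  H100     63.0
2    T4     61.0
Finally, sum of column 'lr_x1e4' = 215.0.

215.0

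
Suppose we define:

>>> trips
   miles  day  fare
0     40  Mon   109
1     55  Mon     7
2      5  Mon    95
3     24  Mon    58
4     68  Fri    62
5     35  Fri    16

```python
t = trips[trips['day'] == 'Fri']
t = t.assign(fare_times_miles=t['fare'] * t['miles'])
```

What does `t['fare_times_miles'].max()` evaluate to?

4216

filter rows where day == 'Fri':
   miles  day  fare
4     68  Fri    62
5     35  Fri    16
add column fare_times_miles = t['fare'] * t['miles']:
   miles  day  fare  fare_times_miles
4     68  Fri    62              4216
5     35  Fri    16               560
So max() = 4216.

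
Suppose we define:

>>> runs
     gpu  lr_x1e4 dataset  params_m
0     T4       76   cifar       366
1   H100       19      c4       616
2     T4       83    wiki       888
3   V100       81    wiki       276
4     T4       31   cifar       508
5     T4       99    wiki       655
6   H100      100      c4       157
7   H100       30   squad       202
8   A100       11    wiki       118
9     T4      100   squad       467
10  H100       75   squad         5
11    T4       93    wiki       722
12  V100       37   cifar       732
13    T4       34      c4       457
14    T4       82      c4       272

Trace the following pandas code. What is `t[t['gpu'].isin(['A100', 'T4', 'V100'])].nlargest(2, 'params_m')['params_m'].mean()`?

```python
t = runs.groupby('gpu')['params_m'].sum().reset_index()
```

group by gpu, sum of params_m:
gpu
A100     118
H100     980
T4      4335
V100    1008
Name: params_m, dtype: int64
reset_index():
    gpu  params_m
0  A100       118
1  H100       980
2    T4      4335
3  V100      1008
filter rows where gpu in ['A100', 'T4', 'V100']:
    gpu  params_m
0  A100       118
2    T4      4335
3  V100      1008
take 2 rows with largest params_m:
    gpu  params_m
2    T4      4335
3  V100      1008
Reading off the mean of column 'params_m', we get 2671.5.

2671.5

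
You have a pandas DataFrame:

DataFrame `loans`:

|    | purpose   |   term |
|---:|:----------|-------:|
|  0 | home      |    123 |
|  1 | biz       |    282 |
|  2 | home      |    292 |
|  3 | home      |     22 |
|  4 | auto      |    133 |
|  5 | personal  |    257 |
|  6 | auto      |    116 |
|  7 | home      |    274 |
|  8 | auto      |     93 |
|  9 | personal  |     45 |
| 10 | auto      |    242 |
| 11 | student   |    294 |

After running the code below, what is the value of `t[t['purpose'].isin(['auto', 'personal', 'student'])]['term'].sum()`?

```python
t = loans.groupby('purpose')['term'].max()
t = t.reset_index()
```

793

group by purpose, max of term:
purpose
auto        242
biz         282
home        292
personal    257
student     294
Name: term, dtype: int64
reset_index():
    purpose  term
0      auto   242
1       biz   282
2      home   292
3  personal   257
4   student   294
filter rows where purpose in ['auto', 'personal', 'student']:
    purpose  term
0      auto   242
3  personal   257
4   student   294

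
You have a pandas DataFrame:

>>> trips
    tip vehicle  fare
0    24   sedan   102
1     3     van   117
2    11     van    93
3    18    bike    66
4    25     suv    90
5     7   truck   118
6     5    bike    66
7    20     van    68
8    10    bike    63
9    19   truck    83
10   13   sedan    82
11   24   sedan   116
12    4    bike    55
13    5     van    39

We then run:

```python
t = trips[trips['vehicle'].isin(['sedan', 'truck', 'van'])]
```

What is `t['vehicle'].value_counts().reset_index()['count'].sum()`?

filter rows where vehicle in ['sedan', 'truck', 'van']:
    tip vehicle  fare
0    24   sedan   102
1     3     van   117
2    11     van    93
5     7   truck   118
7    20     van    68
9    19   truck    83
10   13   sedan    82
11   24   sedan   116
13    5     van    39
value_counts of vehicle:
vehicle
van      4
sedan    3
truck    2
Name: count, dtype: int64
reset_index():
  vehicle  count
0     van      4
1   sedan      3
2   truck      2
Then the sum of column 'count': 9

9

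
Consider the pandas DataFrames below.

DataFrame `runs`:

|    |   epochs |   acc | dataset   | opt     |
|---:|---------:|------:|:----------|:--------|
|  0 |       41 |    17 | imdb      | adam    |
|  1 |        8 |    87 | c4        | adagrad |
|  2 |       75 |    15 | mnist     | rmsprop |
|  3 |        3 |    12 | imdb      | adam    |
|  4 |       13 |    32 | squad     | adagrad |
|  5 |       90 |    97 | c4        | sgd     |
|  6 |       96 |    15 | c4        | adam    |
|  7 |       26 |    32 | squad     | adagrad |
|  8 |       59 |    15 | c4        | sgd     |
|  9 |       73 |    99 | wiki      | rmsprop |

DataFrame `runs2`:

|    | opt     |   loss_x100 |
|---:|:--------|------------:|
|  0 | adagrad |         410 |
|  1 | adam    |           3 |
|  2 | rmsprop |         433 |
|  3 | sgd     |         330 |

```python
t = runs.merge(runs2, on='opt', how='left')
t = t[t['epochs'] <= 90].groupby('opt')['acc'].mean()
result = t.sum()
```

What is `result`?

177.833333333

merge on 'opt' (how='left') → 10 rows:
   epochs  acc dataset      opt  loss_x100
0      41   17    imdb     adam          3
1       8   87      c4  adagrad        410
2      75   15   mnist  rmsprop        433
3       3   12    imdb     adam          3
4      13   32   squad  adagrad        410
5      90   97      c4      sgd        330
6      96   15      c4     adam          3
7      26   32   squad  adagrad        410
8      59   15      c4      sgd        330
9      73   99    wiki  rmsprop        433
filter rows where epochs <= 90:
   epochs  acc dataset      opt  loss_x100
0      41   17    imdb     adam          3
1       8   87      c4  adagrad        410
2      75   15   mnist  rmsprop        433
3       3   12    imdb     adam          3
4      13   32   squad  adagrad        410
5      90   97      c4      sgd        330
7      26   32   squad  adagrad        410
8      59   15      c4      sgd        330
9      73   99    wiki  rmsprop        433
group by opt, mean of acc:
opt
adagrad    50.333333
adam       14.500000
rmsprop    57.000000
sgd        56.000000
Name: acc, dtype: float64
Reading off the sum of the resulting series, we get 177.833333333.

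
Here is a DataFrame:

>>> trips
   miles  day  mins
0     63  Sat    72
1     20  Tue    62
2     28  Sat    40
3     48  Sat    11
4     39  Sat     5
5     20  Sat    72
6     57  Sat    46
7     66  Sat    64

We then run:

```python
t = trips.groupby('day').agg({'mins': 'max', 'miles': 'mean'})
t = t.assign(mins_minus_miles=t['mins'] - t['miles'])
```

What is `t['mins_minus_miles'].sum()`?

group by day: max(mins), mean(miles):
     mins      miles
day                 
Sat    72  45.857143
Tue    62  20.000000
add column mins_minus_miles = t['mins'] - t['miles']:
     mins      miles  mins_minus_miles
day                                   
Sat    72  45.857143         26.142857
Tue    62  20.000000         42.000000
Finally, sum of column 'mins_minus_miles' = 68.1428571429.

68.1428571429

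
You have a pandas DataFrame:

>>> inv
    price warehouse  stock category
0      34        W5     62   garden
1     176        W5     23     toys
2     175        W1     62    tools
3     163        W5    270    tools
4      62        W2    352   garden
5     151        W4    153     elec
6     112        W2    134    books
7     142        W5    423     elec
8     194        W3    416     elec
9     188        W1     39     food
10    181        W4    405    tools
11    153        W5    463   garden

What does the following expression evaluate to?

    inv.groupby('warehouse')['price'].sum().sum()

group by warehouse, sum of price:
warehouse
W1    363
W2    174
W3    194
W4    332
W5    668
Name: price, dtype: int64
The sum of the resulting series is 1731.

1731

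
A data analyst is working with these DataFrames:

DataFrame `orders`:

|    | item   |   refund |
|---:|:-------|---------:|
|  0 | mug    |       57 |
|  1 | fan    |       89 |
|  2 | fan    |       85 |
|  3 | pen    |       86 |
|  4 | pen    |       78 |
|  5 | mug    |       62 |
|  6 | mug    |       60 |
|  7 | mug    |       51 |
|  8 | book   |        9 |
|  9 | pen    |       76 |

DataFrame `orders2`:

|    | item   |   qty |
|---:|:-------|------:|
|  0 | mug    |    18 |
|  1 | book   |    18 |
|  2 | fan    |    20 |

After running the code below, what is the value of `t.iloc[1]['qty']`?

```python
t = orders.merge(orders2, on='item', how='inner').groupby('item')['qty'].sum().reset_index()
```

40

merge on 'item' (how='inner') → 7 rows:
   item  refund  qty
0   mug      57   18
1   fan      89   20
2   fan      85   20
3   mug      62   18
4   mug      60   18
5   mug      51   18
6  book       9   18
group by item, sum of qty:
item
book    18
fan     40
mug     72
Name: qty, dtype: int64
reset_index():
   item  qty
0  book   18
1   fan   40
2   mug   72
Finally, value at position 1, column 'qty' = 40.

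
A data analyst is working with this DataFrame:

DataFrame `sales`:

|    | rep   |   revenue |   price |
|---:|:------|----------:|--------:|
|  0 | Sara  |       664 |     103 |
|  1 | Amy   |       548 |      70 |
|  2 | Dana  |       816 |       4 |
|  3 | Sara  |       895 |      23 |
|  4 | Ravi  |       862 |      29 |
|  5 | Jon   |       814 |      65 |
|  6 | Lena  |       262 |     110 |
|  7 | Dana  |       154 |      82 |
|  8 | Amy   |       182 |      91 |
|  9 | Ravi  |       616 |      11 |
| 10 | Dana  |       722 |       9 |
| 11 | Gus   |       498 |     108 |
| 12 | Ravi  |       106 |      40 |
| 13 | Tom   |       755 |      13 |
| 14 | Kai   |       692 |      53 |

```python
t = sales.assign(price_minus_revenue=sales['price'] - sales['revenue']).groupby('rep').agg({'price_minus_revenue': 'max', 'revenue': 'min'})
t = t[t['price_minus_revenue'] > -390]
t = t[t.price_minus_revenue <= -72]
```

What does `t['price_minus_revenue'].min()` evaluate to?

-152

add column price_minus_revenue = sales['price'] - sales['revenue']:
     rep  revenue  price  price_minus_revenue
0   Sara      664    103                 -561
1    Amy      548     70                 -478
2   Dana      816      4                 -812
3   Sara      895     23                 -872
4   Ravi      862     29                 -833
5    Jon      814     65                 -749
6   Lena      262    110                 -152
7   Dana      154     82                  -72
8    Amy      182     91                  -91
9   Ravi      616     11                 -605
10  Dana      722      9                 -713
11   Gus      498    108                 -390
12  Ravi      106     40                  -66
13   Tom      755     13                 -742
14   Kai      692     53                 -639
group by rep: max(price_minus_revenue), min(revenue):
      price_minus_revenue  revenue
rep                               
Amy                   -91      182
Dana                  -72      154
Gus                  -390      498
Jon                  -749      814
Kai                  -639      692
Lena                 -152      262
Ravi                  -66      106
Sara                 -561      664
Tom                  -742      755
filter rows where price_minus_revenue > -390:
      price_minus_revenue  revenue
rep                               
Amy                   -91      182
Dana                  -72      154
Lena                 -152      262
Ravi                  -66      106
filter rows where price_minus_revenue <= -72:
      price_minus_revenue  revenue
rep                               
Amy                   -91      182
Dana                  -72      154
Lena                 -152      262
min of column 'price_minus_revenue' → -152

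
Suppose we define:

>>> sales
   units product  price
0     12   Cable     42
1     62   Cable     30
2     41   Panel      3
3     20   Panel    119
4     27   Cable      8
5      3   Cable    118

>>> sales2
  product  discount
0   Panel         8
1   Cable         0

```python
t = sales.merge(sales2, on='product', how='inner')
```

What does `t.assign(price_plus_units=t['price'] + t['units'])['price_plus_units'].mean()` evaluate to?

80.8333333333

merge on 'product' (how='inner') → 6 rows:
   units product  price  discount
0     12   Cable     42         0
1     62   Cable     30         0
2     41   Panel      3         8
3     20   Panel    119         8
4     27   Cable      8         0
5      3   Cable    118         0
add column price_plus_units = t['price'] + t['units']:
   units product  price  discount  price_plus_units
0     12   Cable     42         0                54
1     62   Cable     30         0                92
2     41   Panel      3         8                44
3     20   Panel    119         8               139
4     27   Cable      8         0                35
5      3   Cable    118         0               121
Taking the mean of column 'price_plus_units' gives 80.8333333333.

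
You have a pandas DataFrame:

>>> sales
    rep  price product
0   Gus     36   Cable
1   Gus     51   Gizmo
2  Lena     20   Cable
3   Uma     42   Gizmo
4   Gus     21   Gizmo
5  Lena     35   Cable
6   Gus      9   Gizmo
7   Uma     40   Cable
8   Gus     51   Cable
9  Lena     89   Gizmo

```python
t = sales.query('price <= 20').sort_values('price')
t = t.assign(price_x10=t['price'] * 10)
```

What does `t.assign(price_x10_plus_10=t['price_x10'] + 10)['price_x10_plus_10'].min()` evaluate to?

100

filter rows where price <= 20:
    rep  price product
2  Lena     20   Cable
6   Gus      9   Gizmo
sort by price:
    rep  price product
6   Gus      9   Gizmo
2  Lena     20   Cable
add column price_x10 = t['price'] * 10:
    rep  price product  price_x10
6   Gus      9   Gizmo         90
2  Lena     20   Cable        200
add column price_x10_plus_10 = t['price_x10'] + 10:
    rep  price product  price_x10  price_x10_plus_10
6   Gus      9   Gizmo         90                100
2  Lena     20   Cable        200                210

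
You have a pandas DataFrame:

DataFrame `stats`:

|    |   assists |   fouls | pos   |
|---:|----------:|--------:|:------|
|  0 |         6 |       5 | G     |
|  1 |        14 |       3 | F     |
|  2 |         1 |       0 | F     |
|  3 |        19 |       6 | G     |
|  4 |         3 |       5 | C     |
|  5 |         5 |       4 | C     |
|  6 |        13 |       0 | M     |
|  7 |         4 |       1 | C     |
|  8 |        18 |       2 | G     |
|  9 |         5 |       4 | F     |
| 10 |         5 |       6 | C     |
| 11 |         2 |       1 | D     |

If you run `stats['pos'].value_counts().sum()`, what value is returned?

value_counts of pos:
pos
C    4
G    3
F    3
M    1
D    1
Name: count, dtype: int64

12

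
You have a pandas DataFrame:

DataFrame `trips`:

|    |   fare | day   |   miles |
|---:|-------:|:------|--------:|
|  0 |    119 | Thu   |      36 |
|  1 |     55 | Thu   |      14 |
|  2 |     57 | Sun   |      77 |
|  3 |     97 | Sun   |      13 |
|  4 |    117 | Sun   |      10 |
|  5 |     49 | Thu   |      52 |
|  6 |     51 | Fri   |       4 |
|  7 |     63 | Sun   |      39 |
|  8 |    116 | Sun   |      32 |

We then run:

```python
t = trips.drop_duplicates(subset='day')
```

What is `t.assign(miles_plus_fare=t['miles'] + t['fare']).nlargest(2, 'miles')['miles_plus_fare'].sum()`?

drop duplicate day (keep=first):
   fare  day  miles
0   119  Thu     36
2    57  Sun     77
6    51  Fri      4
add column miles_plus_fare = t['miles'] + t['fare']:
   fare  day  miles  miles_plus_fare
0   119  Thu     36              155
2    57  Sun     77              134
6    51  Fri      4               55
take 2 rows with largest miles:
   fare  day  miles  miles_plus_fare
2    57  Sun     77              134
0   119  Thu     36              155
Finally, sum of column 'miles_plus_fare' = 289.

289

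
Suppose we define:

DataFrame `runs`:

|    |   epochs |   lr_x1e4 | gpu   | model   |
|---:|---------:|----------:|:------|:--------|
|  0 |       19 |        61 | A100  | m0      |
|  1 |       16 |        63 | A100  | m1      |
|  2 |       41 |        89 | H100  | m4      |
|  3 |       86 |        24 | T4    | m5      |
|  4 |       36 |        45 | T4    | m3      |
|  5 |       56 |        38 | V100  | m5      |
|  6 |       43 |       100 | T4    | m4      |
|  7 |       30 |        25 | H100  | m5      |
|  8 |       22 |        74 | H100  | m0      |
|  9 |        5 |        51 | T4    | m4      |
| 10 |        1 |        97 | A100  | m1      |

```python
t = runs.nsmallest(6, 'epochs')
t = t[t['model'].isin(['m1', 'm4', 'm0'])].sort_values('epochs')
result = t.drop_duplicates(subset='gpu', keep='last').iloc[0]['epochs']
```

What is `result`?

5

take 6 rows with smallest epochs:
    epochs  lr_x1e4   gpu model
10       1       97  A100    m1
9        5       51    T4    m4
1       16       63  A100    m1
0       19       61  A100    m0
8       22       74  H100    m0
7       30       25  H100    m5
filter rows where model in ['m1', 'm4', 'm0']:
    epochs  lr_x1e4   gpu model
10       1       97  A100    m1
9        5       51    T4    m4
1       16       63  A100    m1
0       19       61  A100    m0
8       22       74  H100    m0
sort by epochs:
    epochs  lr_x1e4   gpu model
10       1       97  A100    m1
9        5       51    T4    m4
1       16       63  A100    m1
0       19       61  A100    m0
8       22       74  H100    m0
drop duplicate gpu (keep=last):
   epochs  lr_x1e4   gpu model
9       5       51    T4    m4
0      19       61  A100    m0
8      22       74  H100    m0
Hence 5.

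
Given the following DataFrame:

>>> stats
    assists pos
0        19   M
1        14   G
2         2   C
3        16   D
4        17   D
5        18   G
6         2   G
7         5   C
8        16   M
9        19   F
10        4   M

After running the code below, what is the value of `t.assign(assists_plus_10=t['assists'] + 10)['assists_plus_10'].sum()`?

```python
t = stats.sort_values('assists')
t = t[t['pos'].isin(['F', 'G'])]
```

sort by assists:
    assists pos
2         2   C
6         2   G
10        4   M
7         5   C
1        14   G
3        16   D
8        16   M
4        17   D
5        18   G
0        19   M
9        19   F
filter rows where pos in ['F', 'G']:
   assists pos
6        2   G
1       14   G
5       18   G
9       19   F
add column assists_plus_10 = t['assists'] + 10:
   assists pos  assists_plus_10
6        2   G               12
1       14   G               24
5       18   G               28
9       19   F               29
Taking the sum of column 'assists_plus_10' gives 93.

93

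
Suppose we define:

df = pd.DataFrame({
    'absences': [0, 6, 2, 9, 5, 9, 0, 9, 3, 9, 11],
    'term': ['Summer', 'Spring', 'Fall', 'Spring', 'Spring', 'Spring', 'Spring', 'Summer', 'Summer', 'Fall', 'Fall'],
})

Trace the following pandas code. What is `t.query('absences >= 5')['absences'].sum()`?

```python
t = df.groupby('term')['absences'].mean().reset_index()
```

13.1333333333

group by term, mean of absences:
term
Fall      7.333333
Spring    5.800000
Summer    4.000000
Name: absences, dtype: float64
reset_index():
     term  absences
0    Fall  7.333333
1  Spring  5.800000
2  Summer  4.000000
filter rows where absences >= 5:
     term  absences
0    Fall  7.333333
1  Spring  5.800000
sum of column 'absences' → 13.1333333333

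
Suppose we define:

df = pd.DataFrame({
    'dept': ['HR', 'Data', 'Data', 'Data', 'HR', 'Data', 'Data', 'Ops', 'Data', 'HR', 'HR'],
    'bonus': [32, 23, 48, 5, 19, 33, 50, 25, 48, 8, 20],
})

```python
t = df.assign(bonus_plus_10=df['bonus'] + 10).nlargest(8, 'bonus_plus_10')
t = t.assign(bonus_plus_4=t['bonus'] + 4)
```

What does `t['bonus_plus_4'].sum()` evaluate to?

311

add column bonus_plus_10 = df['bonus'] + 10:
    dept  bonus  bonus_plus_10
0     HR     32             42
1   Data     23             33
2   Data     48             58
3   Data      5             15
4     HR     19             29
5   Data     33             43
6   Data     50             60
7    Ops     25             35
8   Data     48             58
9     HR      8             18
10    HR     20             30
take 8 rows with largest bonus_plus_10:
    dept  bonus  bonus_plus_10
6   Data     50             60
2   Data     48             58
8   Data     48             58
5   Data     33             43
0     HR     32             42
7    Ops     25             35
1   Data     23             33
10    HR     20             30
add column bonus_plus_4 = t['bonus'] + 4:
    dept  bonus  bonus_plus_10  bonus_plus_4
6   Data     50             60            54
2   Data     48             58            52
8   Data     48             58            52
5   Data     33             43            37
0     HR     32             42            36
7    Ops     25             35            29
1   Data     23             33            27
10    HR     20             30            24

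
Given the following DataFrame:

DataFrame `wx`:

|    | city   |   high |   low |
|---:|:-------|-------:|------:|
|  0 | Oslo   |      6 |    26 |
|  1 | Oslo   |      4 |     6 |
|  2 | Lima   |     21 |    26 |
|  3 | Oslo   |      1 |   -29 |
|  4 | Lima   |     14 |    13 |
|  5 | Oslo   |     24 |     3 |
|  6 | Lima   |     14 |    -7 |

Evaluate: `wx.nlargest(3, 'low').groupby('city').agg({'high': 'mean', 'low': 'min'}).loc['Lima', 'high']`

take 3 rows with largest low:
   city  high  low
0  Oslo     6   26
2  Lima    21   26
4  Lima    14   13
group by city: mean(high), min(low):
      high  low
city           
Lima  17.5   13
Oslo   6.0   26
The value at row 'Lima', column 'high' is 17.5.

17.5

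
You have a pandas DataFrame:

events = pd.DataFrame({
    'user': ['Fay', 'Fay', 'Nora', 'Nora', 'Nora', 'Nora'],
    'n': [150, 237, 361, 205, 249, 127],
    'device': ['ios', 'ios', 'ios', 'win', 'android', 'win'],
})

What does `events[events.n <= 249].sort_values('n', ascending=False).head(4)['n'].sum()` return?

841

filter rows where n <= 249:
   user    n   device
0   Fay  150      ios
1   Fay  237      ios
3  Nora  205      win
4  Nora  249  android
5  Nora  127      win
sort by n descending:
   user    n   device
4  Nora  249  android
1   Fay  237      ios
3  Nora  205      win
0   Fay  150      ios
5  Nora  127      win
take first 4 rows:
   user    n   device
4  Nora  249  android
1   Fay  237      ios
3  Nora  205      win
0   Fay  150      ios
So sum() = 841.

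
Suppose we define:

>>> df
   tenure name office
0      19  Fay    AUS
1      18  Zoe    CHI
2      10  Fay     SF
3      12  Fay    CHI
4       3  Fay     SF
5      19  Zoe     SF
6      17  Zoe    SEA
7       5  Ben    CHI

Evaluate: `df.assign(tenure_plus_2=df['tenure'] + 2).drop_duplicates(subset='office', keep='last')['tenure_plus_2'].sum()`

68

add column tenure_plus_2 = df['tenure'] + 2:
   tenure name office  tenure_plus_2
0      19  Fay    AUS             21
1      18  Zoe    CHI             20
2      10  Fay     SF             12
3      12  Fay    CHI             14
4       3  Fay     SF              5
5      19  Zoe     SF             21
6      17  Zoe    SEA             19
7       5  Ben    CHI              7
drop duplicate office (keep=last):
   tenure name office  tenure_plus_2
0      19  Fay    AUS             21
5      19  Zoe     SF             21
6      17  Zoe    SEA             19
7       5  Ben    CHI              7
Taking the sum of column 'tenure_plus_2' gives 68.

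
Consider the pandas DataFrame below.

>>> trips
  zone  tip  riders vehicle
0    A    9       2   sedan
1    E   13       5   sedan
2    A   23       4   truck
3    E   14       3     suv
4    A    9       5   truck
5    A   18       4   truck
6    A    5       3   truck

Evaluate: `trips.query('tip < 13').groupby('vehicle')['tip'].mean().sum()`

16.0

filter rows where tip < 13:
  zone  tip  riders vehicle
0    A    9       2   sedan
4    A    9       5   truck
6    A    5       3   truck
group by vehicle, mean of tip:
vehicle
sedan    9.0
truck    7.0
Name: tip, dtype: float64
So sum() = 16.0.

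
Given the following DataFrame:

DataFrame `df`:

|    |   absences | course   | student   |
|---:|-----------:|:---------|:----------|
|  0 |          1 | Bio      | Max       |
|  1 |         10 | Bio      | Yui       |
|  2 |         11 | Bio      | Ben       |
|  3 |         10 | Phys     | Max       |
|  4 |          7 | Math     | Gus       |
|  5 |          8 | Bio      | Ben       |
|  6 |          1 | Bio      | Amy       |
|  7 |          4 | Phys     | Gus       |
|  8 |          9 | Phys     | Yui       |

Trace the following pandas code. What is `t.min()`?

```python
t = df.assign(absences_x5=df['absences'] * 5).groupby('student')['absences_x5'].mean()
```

add column absences_x5 = df['absences'] * 5:
   absences course student  absences_x5
0         1    Bio     Max            5
1        10    Bio     Yui           50
2        11    Bio     Ben           55
3        10   Phys     Max           50
4         7   Math     Gus           35
5         8    Bio     Ben           40
6         1    Bio     Amy            5
7         4   Phys     Gus           20
8         9   Phys     Yui           45
group by student, mean of absences_x5:
student
Amy     5.0
Ben    47.5
Gus    27.5
Max    27.5
Yui    47.5
Name: absences_x5, dtype: float64
The min of the resulting series is 5.0.

5.0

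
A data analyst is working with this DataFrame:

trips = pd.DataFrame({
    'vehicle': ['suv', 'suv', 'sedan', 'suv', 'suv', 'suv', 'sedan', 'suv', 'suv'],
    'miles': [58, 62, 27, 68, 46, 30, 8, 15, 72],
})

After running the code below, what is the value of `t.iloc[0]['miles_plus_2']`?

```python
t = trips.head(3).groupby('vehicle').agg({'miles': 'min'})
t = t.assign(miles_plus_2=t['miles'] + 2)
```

29

take first 3 rows:
  vehicle  miles
0     suv     58
1     suv     62
2   sedan     27
group by vehicle, min of miles:
         miles
vehicle       
sedan       27
suv         58
add column miles_plus_2 = t['miles'] + 2:
         miles  miles_plus_2
vehicle                     
sedan       27            29
suv         58            60
Reading off the value at position 0, column 'miles_plus_2', we get 29.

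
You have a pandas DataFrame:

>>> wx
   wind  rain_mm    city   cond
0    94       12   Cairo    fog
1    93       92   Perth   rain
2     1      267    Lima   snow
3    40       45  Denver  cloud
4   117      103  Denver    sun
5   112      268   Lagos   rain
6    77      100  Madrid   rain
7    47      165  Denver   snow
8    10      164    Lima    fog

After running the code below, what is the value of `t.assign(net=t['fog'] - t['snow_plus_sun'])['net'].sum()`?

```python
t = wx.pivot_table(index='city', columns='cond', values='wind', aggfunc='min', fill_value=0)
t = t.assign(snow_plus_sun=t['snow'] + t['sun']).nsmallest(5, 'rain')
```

-61

pivot: rows=city, cols=cond, min(wind):
cond    cloud  fog  rain  snow  sun
city                               
Cairo       0   94     0     0    0
Denver     40    0     0    47  117
Lagos       0    0   112     0    0
Lima        0   10     0     1    0
Madrid      0    0    77     0    0
Perth       0    0    93     0    0
add column snow_plus_sun = t['snow'] + t['sun']:
cond    cloud  fog  rain  snow  sun  snow_plus_sun
city                                              
Cairo       0   94     0     0    0              0
Denver     40    0     0    47  117            164
Lagos       0    0   112     0    0              0
Lima        0   10     0     1    0              1
Madrid      0    0    77     0    0              0
Perth       0    0    93     0    0              0
take 5 rows with smallest rain:
cond    cloud  fog  rain  snow  sun  snow_plus_sun
city                                              
Cairo       0   94     0     0    0              0
Denver     40    0     0    47  117            164
Lima        0   10     0     1    0              1
Madrid      0    0    77     0    0              0
Perth       0    0    93     0    0              0
add column net = t['fog'] - t['snow_plus_sun']:
cond    cloud  fog  rain  snow  sun  snow_plus_sun  net
city                                                   
Cairo       0   94     0     0    0              0   94
Denver     40    0     0    47  117            164 -164
Lima        0   10     0     1    0              1    9
Madrid      0    0    77     0    0              0    0
Perth       0    0    93     0    0              0    0
Hence -61.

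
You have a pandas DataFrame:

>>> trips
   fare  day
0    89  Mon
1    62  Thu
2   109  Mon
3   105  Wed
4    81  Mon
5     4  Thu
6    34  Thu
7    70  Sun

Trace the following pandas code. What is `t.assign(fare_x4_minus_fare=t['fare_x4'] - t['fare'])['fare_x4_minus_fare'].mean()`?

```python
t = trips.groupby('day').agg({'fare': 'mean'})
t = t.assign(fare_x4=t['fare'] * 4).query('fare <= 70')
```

155.0

group by day, mean of fare:
           fare
day            
Mon   93.000000
Sun   70.000000
Thu   33.333333
Wed  105.000000
add column fare_x4 = t['fare'] * 4:
           fare     fare_x4
day                        
Mon   93.000000  372.000000
Sun   70.000000  280.000000
Thu   33.333333  133.333333
Wed  105.000000  420.000000
filter rows where fare <= 70:
          fare     fare_x4
day                       
Sun  70.000000  280.000000
Thu  33.333333  133.333333
add column fare_x4_minus_fare = t['fare_x4'] - t['fare']:
          fare     fare_x4  fare_x4_minus_fare
day                                           
Sun  70.000000  280.000000               210.0
Thu  33.333333  133.333333               100.0
Taking the mean of column 'fare_x4_minus_fare' gives 155.0.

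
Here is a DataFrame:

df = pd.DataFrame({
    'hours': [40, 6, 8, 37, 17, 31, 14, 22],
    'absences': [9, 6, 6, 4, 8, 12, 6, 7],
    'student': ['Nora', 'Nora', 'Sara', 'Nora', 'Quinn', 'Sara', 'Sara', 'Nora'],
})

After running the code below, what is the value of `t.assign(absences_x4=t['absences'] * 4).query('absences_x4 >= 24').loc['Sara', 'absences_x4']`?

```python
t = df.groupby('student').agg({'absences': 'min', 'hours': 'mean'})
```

24

group by student: min(absences), mean(hours):
         absences      hours
student                     
Nora            4  26.250000
Quinn           8  17.000000
Sara            6  17.666667
add column absences_x4 = t['absences'] * 4:
         absences      hours  absences_x4
student                                  
Nora            4  26.250000           16
Quinn           8  17.000000           32
Sara            6  17.666667           24
filter rows where absences_x4 >= 24:
         absences      hours  absences_x4
student                                  
Quinn           8  17.000000           32
Sara            6  17.666667           24
Hence 24.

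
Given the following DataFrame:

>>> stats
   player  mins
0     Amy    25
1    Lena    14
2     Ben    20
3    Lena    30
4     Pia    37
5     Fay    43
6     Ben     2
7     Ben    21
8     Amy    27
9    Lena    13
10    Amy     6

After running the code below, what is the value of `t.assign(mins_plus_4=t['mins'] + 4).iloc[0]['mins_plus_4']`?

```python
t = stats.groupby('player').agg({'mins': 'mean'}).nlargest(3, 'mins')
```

group by player, mean of mins:
             mins
player           
Amy     19.333333
Ben     14.333333
Fay     43.000000
Lena    19.000000
Pia     37.000000
take 3 rows with largest mins:
             mins
player           
Fay     43.000000
Pia     37.000000
Amy     19.333333
add column mins_plus_4 = t['mins'] + 4:
             mins  mins_plus_4
player                        
Fay     43.000000    47.000000
Pia     37.000000    41.000000
Amy     19.333333    23.333333
value at position 0, column 'mins_plus_4' → 47.0

47.0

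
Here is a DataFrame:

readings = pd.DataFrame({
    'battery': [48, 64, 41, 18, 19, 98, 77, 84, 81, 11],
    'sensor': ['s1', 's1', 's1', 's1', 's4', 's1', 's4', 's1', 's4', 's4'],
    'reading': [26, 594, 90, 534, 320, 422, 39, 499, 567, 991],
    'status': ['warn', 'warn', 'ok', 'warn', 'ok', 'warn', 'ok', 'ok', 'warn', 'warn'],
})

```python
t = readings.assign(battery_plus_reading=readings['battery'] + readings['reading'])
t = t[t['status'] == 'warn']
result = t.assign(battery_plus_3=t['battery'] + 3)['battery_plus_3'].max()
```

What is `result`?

101

add column battery_plus_reading = readings['battery'] + readings['reading']:
   battery sensor  reading status  battery_plus_reading
0       48     s1       26   warn                    74
1       64     s1      594   warn                   658
2       41     s1       90     ok                   131
3       18     s1      534   warn                   552
4       19     s4      320     ok                   339
5       98     s1      422   warn                   520
6       77     s4       39     ok                   116
7       84     s1      499     ok                   583
8       81     s4      567   warn                   648
9       11     s4      991   warn                  1002
filter rows where status == 'warn':
   battery sensor  reading status  battery_plus_reading
0       48     s1       26   warn                    74
1       64     s1      594   warn                   658
3       18     s1      534   warn                   552
5       98     s1      422   warn                   520
8       81     s4      567   warn                   648
9       11     s4      991   warn                  1002
add column battery_plus_3 = t['battery'] + 3:
   battery sensor  reading status  battery_plus_reading  battery_plus_3
0       48     s1       26   warn                    74              51
1       64     s1      594   warn                   658              67
3       18     s1      534   warn                   552              21
5       98     s1      422   warn                   520             101
8       81     s4      567   warn                   648              84
9       11     s4      991   warn                  1002              14
Reading off the max of column 'battery_plus_3', we get 101.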